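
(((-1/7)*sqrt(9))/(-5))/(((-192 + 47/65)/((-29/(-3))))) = -377/87031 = -0.00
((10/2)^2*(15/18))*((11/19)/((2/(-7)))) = -9625/228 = -42.21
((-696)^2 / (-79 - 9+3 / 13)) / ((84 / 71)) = -37259664 / 7987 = -4665.04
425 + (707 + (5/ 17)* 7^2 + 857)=2003.41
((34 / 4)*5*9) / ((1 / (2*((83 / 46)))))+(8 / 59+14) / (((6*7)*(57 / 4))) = 1494761371 / 1082886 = 1380.35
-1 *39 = -39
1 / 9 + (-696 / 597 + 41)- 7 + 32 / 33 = 668159 / 19701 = 33.91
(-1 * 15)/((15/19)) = -19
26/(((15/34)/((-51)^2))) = 153285.60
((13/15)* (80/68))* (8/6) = 208/153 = 1.36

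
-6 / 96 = -1 / 16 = -0.06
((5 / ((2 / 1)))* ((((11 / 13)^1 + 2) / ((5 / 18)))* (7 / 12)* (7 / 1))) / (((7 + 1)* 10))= 5439 / 4160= 1.31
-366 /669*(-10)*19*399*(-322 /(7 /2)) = -3815656.68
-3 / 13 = -0.23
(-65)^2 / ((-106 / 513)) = -2167425 / 106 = -20447.41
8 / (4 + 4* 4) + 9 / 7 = 59 / 35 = 1.69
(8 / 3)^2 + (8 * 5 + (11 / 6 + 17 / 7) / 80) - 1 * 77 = -300743 / 10080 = -29.84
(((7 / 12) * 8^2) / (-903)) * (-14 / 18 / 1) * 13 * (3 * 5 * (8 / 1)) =58240 / 1161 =50.16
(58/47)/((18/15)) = 145/141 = 1.03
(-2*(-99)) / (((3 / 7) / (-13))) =-6006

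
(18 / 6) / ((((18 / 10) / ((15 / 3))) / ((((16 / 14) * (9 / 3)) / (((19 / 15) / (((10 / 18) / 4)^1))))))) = 1250 / 399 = 3.13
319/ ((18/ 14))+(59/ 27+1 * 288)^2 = 61568098/ 729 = 84455.55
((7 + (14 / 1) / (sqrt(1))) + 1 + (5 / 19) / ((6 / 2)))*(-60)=-25180 / 19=-1325.26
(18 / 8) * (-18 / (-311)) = 81 / 622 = 0.13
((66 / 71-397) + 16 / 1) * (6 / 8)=-80955 / 284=-285.05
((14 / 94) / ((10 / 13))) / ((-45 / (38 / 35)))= -247 / 52875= -0.00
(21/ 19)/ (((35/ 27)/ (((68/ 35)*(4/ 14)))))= 11016/ 23275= 0.47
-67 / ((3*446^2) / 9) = -201 / 198916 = -0.00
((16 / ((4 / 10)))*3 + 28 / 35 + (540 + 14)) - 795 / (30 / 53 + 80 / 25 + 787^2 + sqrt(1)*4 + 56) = 184613325689 / 273582805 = 674.80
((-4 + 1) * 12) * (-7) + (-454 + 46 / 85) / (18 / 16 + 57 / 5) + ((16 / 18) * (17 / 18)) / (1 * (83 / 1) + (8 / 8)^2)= 1042155707 / 4829139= 215.81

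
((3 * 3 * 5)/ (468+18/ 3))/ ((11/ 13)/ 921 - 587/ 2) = -0.00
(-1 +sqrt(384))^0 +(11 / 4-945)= -3765 / 4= -941.25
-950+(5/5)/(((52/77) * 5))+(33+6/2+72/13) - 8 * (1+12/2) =-250683/260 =-964.17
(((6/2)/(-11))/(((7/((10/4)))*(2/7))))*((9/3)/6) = -15/88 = -0.17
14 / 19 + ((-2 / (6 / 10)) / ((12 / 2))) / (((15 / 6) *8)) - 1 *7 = -4303 / 684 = -6.29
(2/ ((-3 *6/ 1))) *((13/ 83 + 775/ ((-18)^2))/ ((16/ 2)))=-68537/ 1936224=-0.04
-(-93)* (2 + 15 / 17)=4557 / 17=268.06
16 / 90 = 8 / 45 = 0.18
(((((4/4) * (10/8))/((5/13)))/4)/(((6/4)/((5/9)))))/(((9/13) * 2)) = 845/3888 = 0.22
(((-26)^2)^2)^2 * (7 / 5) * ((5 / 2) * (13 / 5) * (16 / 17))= 152026103011328 / 85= 1788542388368.56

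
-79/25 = -3.16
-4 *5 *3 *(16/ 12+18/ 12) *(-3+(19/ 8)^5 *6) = -627227325/ 8192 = -76565.84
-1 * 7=-7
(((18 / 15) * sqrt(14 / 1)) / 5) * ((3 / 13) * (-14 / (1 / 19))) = -4788 * sqrt(14) / 325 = -55.12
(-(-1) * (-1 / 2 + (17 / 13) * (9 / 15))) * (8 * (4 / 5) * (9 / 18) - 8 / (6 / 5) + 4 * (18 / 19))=1702 / 18525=0.09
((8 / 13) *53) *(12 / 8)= 636 / 13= 48.92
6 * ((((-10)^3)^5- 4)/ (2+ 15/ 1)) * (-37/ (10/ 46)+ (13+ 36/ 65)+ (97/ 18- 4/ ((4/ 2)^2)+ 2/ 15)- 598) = 175529000000000702116/ 663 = 264749622926094573.33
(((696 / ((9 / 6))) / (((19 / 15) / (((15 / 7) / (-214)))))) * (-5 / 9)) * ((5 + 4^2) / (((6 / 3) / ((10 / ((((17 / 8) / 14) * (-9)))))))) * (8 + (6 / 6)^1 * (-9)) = 16240000 / 103683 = 156.63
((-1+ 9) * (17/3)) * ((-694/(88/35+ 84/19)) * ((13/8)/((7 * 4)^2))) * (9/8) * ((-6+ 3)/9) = 7285265/2066176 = 3.53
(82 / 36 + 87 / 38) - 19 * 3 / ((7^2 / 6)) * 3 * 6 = -1014407 / 8379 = -121.07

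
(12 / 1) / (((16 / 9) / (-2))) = -27 / 2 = -13.50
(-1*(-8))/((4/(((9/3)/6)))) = 1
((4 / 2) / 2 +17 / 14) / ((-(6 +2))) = -31 / 112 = -0.28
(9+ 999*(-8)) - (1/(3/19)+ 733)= -26167/3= -8722.33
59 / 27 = 2.19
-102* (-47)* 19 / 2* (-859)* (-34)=1330128858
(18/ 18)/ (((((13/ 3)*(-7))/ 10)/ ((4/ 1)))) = -120/ 91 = -1.32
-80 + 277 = 197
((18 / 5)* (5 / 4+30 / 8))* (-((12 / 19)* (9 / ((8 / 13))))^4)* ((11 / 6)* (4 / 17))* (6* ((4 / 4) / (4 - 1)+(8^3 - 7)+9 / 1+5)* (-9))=184828428904977 / 116603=1585108692.79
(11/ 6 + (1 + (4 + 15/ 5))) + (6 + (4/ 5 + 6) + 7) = 889/ 30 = 29.63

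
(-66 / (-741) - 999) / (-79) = 246731 / 19513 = 12.64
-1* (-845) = 845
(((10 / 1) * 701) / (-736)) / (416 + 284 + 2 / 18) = -31545 / 2318768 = -0.01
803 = 803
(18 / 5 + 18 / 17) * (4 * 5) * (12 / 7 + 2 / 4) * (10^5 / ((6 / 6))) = 2455200000 / 119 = 20631932.77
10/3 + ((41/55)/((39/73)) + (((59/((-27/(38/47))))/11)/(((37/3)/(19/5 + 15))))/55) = 61864723/13095225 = 4.72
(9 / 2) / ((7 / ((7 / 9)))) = 1 / 2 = 0.50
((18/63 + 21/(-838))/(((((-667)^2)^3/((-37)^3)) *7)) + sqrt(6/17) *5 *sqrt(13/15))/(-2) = 77448437/7231445172708873011756 - sqrt(2210)/34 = -1.38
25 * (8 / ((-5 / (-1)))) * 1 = 40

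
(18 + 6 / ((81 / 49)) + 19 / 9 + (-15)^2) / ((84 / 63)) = 186.56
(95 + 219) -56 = 258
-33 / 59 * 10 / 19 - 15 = -17145 / 1121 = -15.29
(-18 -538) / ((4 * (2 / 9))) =-1251 / 2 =-625.50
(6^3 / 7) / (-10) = -108 / 35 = -3.09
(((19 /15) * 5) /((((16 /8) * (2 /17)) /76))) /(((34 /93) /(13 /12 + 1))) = 279775 /24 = 11657.29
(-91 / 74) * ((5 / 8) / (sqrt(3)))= -455 * sqrt(3) / 1776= -0.44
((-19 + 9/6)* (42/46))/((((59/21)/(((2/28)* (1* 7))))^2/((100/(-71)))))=8103375/11368946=0.71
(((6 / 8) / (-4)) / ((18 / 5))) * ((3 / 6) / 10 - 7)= 139 / 384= 0.36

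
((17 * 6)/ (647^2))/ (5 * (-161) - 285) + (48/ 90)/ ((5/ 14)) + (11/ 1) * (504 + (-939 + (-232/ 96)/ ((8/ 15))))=-529291090388101/ 109508114400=-4833.35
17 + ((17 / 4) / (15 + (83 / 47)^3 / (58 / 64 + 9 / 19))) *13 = 19.91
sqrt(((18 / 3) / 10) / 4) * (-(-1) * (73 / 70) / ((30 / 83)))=6059 * sqrt(15) / 21000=1.12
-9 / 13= -0.69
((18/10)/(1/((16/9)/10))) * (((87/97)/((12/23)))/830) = 667/1006375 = 0.00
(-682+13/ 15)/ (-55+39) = 10217/ 240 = 42.57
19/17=1.12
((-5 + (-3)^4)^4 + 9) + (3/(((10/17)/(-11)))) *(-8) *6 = 166824389/5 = 33364877.80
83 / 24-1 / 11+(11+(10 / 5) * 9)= 32.37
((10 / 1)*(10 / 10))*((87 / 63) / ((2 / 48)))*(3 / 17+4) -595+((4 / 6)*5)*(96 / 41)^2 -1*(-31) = 167728004 / 200039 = 838.48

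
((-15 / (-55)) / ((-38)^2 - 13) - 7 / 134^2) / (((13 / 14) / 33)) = -131411 / 18557526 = -0.01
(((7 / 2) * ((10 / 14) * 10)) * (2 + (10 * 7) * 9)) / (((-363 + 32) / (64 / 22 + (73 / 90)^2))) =-50215402 / 294921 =-170.27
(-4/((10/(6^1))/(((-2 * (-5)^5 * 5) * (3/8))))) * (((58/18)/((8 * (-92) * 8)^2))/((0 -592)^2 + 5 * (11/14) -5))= -21875/2932768145408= -0.00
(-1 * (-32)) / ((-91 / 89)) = -2848 / 91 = -31.30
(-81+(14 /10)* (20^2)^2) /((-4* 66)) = -223919 /264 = -848.18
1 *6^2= 36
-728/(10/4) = -1456/5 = -291.20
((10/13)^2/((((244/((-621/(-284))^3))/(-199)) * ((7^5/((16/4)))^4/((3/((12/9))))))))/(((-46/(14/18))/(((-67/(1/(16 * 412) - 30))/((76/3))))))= 8579526474475800/158031697219662894181417417669297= 0.00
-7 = -7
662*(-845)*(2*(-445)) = 497857100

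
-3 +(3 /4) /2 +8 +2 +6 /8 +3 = 89 /8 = 11.12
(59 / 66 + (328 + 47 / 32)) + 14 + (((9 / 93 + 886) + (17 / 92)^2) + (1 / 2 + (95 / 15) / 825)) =1598825453717 / 1298800800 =1231.00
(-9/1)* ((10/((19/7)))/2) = -315/19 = -16.58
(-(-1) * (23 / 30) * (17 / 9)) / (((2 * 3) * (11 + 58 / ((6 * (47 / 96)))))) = 1081 / 137700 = 0.01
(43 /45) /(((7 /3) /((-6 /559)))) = -2 /455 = -0.00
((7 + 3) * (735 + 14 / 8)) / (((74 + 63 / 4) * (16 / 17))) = 250495 / 2872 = 87.22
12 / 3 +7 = 11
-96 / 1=-96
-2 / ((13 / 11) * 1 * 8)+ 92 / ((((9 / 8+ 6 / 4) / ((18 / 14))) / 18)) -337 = 1207473 / 2548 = 473.89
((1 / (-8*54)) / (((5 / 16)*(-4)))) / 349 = 1 / 188460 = 0.00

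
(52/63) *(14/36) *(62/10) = 806/405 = 1.99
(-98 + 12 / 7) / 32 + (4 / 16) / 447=-150611 / 50064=-3.01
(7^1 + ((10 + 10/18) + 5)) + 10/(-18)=22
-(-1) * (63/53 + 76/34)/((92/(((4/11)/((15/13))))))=8021/683859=0.01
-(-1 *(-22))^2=-484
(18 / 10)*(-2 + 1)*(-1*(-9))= -81 / 5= -16.20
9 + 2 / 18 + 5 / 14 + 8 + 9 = 3335 / 126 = 26.47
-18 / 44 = -9 / 22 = -0.41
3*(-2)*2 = -12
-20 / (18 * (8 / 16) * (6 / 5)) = -1.85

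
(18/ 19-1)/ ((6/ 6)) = -0.05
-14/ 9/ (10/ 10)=-14/ 9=-1.56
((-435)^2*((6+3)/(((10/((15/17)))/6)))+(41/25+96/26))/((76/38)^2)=2490688793/11050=225401.70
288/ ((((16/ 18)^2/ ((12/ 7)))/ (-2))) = -8748/ 7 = -1249.71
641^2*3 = 1232643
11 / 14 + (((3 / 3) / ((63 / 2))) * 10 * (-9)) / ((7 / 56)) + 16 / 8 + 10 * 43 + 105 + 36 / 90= 36073 / 70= 515.33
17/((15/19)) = 323/15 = 21.53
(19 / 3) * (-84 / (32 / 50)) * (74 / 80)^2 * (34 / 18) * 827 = -2559820543 / 2304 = -1111033.22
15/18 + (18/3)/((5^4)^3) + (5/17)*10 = 93994141237/24902343750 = 3.77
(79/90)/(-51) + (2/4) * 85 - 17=58483/2295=25.48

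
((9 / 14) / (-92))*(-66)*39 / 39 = 297 / 644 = 0.46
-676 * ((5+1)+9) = -10140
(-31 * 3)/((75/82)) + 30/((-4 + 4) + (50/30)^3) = -476/5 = -95.20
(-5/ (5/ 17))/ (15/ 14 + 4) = -238/ 71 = -3.35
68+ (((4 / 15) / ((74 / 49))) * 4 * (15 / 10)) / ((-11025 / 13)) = 2830448 / 41625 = 68.00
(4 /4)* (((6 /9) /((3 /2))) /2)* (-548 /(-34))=548 /153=3.58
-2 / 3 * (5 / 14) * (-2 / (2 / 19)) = 95 / 21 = 4.52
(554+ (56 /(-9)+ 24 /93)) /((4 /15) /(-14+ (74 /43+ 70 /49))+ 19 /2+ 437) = 2496889660 /2034173283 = 1.23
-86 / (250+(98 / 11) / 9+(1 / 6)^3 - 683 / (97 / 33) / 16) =-39641184 / 109000339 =-0.36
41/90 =0.46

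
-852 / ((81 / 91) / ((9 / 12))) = -6461 / 9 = -717.89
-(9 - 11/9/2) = -151/18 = -8.39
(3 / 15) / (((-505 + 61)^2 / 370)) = 1 / 2664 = 0.00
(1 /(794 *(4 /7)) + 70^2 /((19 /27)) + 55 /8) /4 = 210299899 /120688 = 1742.51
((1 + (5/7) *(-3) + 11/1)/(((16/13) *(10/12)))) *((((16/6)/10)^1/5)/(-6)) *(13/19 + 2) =-15249/66500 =-0.23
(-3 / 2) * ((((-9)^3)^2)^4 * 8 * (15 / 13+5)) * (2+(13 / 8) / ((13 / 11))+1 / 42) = -1821865559875768125279165240 / 91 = -20020500657975473904166650.00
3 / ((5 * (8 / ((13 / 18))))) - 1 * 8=-1907 / 240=-7.95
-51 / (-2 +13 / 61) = 3111 / 109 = 28.54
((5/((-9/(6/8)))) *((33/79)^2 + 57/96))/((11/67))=-51398045/26361984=-1.95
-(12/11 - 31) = 329/11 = 29.91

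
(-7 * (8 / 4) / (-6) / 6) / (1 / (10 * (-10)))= -350 / 9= -38.89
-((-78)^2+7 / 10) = -60847 / 10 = -6084.70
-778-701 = -1479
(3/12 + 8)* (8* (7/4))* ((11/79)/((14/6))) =1089/158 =6.89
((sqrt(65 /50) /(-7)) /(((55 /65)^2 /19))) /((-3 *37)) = 3211 *sqrt(130) /940170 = 0.04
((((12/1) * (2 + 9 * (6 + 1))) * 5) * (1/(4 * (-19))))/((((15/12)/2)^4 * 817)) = -0.41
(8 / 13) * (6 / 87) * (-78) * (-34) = 3264 / 29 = 112.55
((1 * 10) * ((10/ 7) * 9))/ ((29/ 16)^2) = 39.14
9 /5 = 1.80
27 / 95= 0.28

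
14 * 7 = 98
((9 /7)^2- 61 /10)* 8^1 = -8716 /245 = -35.58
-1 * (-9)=9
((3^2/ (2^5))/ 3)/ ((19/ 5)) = 15/ 608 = 0.02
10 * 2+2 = 22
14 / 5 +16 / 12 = 62 / 15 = 4.13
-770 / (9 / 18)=-1540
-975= -975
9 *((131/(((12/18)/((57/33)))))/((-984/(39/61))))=-873639/440176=-1.98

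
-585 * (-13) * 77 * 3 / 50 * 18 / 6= 1054053 / 10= 105405.30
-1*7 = -7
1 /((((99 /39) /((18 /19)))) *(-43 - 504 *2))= -78 /219659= -0.00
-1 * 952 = -952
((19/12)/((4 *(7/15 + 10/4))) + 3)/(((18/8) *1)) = 2231/1602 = 1.39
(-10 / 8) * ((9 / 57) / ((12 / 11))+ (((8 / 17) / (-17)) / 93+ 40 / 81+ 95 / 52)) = -2209336205 / 716970852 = -3.08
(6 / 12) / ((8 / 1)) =1 / 16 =0.06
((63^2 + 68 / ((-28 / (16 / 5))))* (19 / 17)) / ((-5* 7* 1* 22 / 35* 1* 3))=-2634217 / 39270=-67.08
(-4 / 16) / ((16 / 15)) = -15 / 64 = -0.23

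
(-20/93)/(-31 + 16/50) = 500/71331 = 0.01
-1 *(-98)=98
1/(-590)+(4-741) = -737.00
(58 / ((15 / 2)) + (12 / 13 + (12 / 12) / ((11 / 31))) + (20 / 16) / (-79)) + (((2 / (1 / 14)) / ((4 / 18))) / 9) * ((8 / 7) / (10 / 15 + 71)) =340487341 / 29146260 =11.68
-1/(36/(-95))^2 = -9025/1296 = -6.96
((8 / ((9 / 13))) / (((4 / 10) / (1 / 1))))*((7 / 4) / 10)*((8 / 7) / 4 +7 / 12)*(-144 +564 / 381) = -4294225 / 6858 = -626.16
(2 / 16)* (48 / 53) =6 / 53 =0.11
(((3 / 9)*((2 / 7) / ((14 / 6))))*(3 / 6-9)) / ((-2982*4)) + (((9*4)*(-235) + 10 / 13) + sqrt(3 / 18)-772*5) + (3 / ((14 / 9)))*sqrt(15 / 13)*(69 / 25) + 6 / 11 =-1029589507553 / 83579496 + sqrt(6) / 6 + 1863*sqrt(195) / 4550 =-12312.56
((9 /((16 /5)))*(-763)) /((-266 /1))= 4905 /608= 8.07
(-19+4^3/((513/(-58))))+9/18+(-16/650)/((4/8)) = -8598041/333450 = -25.79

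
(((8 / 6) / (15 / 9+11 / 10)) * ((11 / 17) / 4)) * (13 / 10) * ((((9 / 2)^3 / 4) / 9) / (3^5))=143 / 135456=0.00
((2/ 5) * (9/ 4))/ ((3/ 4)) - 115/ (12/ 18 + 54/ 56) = -47478/ 685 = -69.31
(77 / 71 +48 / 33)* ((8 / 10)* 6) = 47592 / 3905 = 12.19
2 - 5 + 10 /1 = 7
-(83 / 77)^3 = -571787 / 456533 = -1.25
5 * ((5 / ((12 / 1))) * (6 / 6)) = 25 / 12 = 2.08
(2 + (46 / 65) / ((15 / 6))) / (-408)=-371 / 66300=-0.01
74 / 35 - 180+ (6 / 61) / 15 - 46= -477982 / 2135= -223.88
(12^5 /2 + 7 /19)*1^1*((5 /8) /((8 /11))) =130015105 /1216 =106920.32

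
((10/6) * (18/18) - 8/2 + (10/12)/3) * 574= -10619/9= -1179.89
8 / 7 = 1.14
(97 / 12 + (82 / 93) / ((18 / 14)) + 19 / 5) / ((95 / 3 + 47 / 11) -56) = -2314477 / 3693960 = -0.63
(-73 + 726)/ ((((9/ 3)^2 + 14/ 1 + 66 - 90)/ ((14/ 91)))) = -1306/ 13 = -100.46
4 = 4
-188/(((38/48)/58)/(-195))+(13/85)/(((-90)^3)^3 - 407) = 1680479452195878565407758153/625684089735000657305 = 2685827.37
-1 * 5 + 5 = 0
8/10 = 4/5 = 0.80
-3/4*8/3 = -2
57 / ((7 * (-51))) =-19 / 119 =-0.16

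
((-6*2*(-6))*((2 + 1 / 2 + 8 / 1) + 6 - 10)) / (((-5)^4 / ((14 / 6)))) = 1092 / 625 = 1.75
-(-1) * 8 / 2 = 4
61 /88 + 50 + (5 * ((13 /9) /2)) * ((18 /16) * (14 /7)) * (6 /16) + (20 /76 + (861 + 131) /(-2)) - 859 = -17402133 /13376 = -1301.00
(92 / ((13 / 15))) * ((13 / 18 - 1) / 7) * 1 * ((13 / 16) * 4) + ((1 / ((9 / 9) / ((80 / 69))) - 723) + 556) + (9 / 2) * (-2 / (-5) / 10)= -721888 / 4025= -179.35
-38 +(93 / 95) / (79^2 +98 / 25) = -37573447 / 988779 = -38.00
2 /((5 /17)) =6.80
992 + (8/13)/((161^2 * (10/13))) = 128568164/129605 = 992.00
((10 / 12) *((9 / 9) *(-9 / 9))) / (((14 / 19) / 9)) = -285 / 28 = -10.18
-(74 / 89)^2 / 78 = -2738 / 308919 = -0.01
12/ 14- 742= -5188/ 7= -741.14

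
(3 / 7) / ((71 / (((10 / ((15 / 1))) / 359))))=0.00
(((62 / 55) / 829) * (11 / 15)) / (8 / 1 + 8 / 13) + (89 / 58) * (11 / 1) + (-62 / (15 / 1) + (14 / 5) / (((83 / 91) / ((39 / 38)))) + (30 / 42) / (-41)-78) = -405558446939741 / 6528559535400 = -62.12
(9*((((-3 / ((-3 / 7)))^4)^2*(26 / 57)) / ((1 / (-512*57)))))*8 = -5525354225664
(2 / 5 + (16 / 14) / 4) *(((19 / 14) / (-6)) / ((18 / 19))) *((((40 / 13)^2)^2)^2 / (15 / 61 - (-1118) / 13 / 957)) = -9207413473280000000 / 2350403265761187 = -3917.38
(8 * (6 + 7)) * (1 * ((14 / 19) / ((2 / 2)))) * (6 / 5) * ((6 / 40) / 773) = 6552 / 367175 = 0.02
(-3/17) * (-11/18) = 11/102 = 0.11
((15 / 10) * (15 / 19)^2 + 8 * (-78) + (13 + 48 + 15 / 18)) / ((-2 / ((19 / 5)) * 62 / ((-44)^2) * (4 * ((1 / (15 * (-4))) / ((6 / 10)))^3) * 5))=-1143779522688 / 14725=-77676028.71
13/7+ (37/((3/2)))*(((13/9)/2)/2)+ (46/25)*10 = 55121/1890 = 29.16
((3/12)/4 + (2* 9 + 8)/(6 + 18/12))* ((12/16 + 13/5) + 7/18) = 570031/43200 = 13.20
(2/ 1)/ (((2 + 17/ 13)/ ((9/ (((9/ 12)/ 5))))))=1560/ 43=36.28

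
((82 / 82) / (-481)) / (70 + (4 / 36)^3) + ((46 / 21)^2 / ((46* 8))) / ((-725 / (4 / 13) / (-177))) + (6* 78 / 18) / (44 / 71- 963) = -4659335013556934 / 178747329181027425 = -0.03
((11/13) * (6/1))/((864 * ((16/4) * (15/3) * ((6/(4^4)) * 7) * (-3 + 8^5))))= 22/402518025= 0.00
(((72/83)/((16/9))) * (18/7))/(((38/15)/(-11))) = -120285/22078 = -5.45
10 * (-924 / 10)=-924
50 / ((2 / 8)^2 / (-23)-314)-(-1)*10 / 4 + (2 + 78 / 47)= 65175587 / 10861982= 6.00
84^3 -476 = 592228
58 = 58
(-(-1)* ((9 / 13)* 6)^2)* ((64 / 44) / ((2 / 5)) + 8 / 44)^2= 5143824 / 20449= 251.54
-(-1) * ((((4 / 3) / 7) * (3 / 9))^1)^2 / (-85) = -0.00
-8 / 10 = -4 / 5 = -0.80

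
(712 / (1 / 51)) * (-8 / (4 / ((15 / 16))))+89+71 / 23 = -67992.91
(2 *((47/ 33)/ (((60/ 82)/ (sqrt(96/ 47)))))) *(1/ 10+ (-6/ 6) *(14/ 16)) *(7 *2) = -8897 *sqrt(282)/ 2475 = -60.37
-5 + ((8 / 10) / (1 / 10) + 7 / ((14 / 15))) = 10.50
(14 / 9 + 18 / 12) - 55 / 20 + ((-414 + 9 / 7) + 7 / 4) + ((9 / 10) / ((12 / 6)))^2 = -10343497 / 25200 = -410.46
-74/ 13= -5.69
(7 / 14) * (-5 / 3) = -5 / 6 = -0.83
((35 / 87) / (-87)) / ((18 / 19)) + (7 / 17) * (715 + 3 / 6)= 341178376 / 1158057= 294.61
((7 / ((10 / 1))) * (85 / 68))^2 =49 / 64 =0.77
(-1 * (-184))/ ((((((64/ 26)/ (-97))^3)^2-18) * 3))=-369894902852819423612/ 108556112792151609411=-3.41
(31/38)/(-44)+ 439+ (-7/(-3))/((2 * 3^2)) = 439.11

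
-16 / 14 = -8 / 7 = -1.14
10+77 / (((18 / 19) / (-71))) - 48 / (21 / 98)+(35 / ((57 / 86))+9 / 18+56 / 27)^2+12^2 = -2919762065 / 1052676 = -2773.66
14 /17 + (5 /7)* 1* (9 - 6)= 353 /119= 2.97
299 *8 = 2392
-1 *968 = -968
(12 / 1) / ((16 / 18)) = 27 / 2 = 13.50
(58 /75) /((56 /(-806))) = -11687 /1050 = -11.13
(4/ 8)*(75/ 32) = 75/ 64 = 1.17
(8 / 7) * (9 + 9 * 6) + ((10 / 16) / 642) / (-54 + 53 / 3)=13435771 / 186608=72.00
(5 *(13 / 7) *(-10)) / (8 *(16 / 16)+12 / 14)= -325 / 31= -10.48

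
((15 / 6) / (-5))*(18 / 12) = -3 / 4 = -0.75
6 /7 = 0.86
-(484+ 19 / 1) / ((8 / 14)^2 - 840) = 24647 / 41144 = 0.60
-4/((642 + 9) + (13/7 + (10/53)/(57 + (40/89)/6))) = -807667/131823460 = -0.01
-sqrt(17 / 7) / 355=-sqrt(119) / 2485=-0.00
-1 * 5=-5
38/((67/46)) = 1748/67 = 26.09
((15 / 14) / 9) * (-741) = -1235 / 14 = -88.21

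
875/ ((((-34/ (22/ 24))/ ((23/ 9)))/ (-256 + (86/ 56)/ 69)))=680004875/ 44064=15432.21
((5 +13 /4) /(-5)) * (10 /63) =-11 /42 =-0.26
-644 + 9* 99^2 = 87565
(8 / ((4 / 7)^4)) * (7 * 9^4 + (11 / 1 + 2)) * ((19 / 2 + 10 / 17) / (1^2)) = 9458391355 / 272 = 34773497.63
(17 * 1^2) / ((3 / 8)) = 136 / 3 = 45.33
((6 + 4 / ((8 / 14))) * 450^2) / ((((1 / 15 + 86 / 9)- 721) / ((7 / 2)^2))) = -1451165625 / 32012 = -45331.93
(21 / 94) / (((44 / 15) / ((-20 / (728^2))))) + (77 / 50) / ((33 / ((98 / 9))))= 26852017469 / 52843190400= 0.51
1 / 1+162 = 163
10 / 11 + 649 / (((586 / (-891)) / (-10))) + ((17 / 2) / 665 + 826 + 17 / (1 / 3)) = 46062936971 / 4286590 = 10745.82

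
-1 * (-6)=6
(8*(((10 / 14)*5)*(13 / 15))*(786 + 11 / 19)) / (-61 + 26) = -31720 / 57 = -556.49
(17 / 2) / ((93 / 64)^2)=34816 / 8649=4.03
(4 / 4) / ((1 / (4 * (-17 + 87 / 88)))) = -1409 / 22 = -64.05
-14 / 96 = -7 / 48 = -0.15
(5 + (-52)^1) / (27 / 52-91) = 2444 / 4705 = 0.52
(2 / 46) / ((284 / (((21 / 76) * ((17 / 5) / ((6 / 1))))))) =119 / 4964320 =0.00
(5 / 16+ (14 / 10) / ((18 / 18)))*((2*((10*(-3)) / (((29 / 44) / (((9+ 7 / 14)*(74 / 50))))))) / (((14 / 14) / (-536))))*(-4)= -3407097936 / 725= -4699445.43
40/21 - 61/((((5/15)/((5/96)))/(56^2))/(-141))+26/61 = 5398764676/1281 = 4214492.33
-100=-100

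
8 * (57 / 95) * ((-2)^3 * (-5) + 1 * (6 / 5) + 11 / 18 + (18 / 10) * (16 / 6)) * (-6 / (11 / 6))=-40272 / 55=-732.22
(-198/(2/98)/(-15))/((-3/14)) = -15092/5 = -3018.40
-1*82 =-82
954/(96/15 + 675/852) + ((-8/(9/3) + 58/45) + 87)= 100311289/459585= 218.26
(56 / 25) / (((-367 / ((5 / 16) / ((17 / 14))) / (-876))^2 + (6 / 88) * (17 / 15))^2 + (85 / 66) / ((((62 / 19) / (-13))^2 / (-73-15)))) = -14385514388299304342400 / 11503919158714182939464519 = -0.00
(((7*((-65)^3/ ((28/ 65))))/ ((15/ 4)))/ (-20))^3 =364032580038765625/ 1728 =210667002337248.63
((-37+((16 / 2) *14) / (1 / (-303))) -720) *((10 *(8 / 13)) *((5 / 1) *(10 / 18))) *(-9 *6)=416316000 / 13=32024307.69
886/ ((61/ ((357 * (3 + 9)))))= 62223.34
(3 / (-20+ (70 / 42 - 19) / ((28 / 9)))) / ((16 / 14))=-147 / 1432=-0.10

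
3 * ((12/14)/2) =9/7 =1.29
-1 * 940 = -940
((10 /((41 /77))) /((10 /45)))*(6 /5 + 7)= 693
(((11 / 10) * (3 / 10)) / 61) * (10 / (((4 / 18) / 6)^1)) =891 / 610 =1.46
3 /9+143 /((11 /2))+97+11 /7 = 2623 /21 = 124.90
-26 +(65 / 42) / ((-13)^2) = -14191 / 546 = -25.99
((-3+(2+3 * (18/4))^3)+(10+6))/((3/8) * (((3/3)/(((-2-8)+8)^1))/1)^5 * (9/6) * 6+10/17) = 16262880/2101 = 7740.54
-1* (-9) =9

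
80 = 80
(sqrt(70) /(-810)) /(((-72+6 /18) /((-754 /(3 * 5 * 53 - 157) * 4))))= -26 * sqrt(70) /319275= -0.00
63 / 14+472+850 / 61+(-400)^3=-63999509.57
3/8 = 0.38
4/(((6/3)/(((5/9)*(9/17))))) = 0.59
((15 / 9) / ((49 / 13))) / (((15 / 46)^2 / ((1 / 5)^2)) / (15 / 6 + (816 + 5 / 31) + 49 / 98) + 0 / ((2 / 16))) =698538152 / 5126625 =136.26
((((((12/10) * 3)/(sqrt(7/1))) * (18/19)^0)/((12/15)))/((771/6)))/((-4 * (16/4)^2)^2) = 9 * sqrt(7)/7368704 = 0.00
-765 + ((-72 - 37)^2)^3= 1677100110076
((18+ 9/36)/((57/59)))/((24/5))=21535/5472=3.94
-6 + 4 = -2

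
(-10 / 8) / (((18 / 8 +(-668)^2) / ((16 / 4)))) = -4 / 356981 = -0.00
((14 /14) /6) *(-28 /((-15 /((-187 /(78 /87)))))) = -64.89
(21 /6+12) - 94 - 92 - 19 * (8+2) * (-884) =335579 /2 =167789.50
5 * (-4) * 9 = -180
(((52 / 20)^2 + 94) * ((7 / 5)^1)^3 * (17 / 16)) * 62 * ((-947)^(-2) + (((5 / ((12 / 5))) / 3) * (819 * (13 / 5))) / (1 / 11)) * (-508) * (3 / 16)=-28219240525.50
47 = 47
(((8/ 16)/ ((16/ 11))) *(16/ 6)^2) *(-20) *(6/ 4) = -220/ 3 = -73.33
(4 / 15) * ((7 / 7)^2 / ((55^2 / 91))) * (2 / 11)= 728 / 499125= 0.00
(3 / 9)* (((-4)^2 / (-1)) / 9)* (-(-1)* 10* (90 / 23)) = -1600 / 69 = -23.19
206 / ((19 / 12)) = 2472 / 19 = 130.11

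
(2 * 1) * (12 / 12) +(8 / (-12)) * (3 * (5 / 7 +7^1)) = -94 / 7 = -13.43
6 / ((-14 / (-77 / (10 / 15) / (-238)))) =-99 / 476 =-0.21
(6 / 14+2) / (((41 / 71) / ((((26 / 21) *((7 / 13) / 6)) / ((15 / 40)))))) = 9656 / 7749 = 1.25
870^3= 658503000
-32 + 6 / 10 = -157 / 5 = -31.40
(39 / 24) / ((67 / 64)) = 104 / 67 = 1.55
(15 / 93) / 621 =5 / 19251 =0.00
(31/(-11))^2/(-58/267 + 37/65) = 16678155/739189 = 22.56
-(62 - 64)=2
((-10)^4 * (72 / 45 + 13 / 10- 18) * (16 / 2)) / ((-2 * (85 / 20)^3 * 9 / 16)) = 618496000 / 44217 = 13987.74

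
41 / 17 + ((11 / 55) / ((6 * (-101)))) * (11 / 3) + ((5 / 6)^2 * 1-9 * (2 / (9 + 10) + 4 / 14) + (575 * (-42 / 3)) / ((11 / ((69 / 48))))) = -317232527443 / 301436520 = -1052.40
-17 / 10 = -1.70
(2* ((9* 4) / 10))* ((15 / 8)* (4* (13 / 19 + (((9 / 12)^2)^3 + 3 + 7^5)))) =35323790553 / 38912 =907786.56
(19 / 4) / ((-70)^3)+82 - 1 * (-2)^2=107015981 / 1372000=78.00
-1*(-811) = 811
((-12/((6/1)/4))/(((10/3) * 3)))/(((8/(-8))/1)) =4/5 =0.80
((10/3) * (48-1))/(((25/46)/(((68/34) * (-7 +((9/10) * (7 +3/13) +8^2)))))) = 11899648/325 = 36614.30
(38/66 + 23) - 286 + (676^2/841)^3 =3149150418665551948/19629169593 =160432177.42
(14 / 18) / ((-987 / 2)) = -2 / 1269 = -0.00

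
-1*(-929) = 929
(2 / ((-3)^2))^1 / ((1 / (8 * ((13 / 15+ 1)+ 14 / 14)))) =688 / 135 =5.10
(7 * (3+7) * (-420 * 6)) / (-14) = 12600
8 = 8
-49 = -49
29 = 29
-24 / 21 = -8 / 7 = -1.14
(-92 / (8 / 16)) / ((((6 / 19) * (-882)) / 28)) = 3496 / 189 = 18.50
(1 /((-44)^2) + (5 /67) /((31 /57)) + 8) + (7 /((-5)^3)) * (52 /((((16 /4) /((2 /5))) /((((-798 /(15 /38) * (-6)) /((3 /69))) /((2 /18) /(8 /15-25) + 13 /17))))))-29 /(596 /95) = -711714459556694384707 /6659812539050000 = -106867.04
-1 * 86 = -86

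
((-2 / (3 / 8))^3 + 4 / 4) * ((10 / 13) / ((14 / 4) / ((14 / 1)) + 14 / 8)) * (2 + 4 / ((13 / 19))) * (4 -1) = -53210 / 39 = -1364.36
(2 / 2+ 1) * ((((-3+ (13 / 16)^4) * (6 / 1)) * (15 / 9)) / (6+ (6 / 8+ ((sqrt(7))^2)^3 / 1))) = -840235 / 5730304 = -0.15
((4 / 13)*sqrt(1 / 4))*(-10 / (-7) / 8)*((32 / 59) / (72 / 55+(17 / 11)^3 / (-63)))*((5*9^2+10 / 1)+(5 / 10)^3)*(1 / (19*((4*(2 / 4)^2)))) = 1989112950 / 7640492743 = 0.26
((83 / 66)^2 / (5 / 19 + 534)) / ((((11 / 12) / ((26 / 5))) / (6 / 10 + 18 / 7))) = 125917142 / 2364421675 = 0.05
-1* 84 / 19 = -84 / 19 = -4.42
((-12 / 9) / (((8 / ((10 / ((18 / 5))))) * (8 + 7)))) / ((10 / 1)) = -1 / 324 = -0.00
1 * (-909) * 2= -1818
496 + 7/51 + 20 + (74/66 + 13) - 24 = 284011/561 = 506.26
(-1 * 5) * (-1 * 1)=5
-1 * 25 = -25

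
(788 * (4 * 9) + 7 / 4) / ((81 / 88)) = 2496538 / 81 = 30821.46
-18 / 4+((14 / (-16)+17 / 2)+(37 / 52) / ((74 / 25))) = 3.37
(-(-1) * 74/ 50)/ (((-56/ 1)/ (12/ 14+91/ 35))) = -4477/ 49000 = -0.09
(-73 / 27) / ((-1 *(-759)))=-73 / 20493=-0.00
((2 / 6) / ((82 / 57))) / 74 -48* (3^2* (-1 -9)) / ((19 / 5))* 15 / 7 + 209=2134706723 / 807044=2645.09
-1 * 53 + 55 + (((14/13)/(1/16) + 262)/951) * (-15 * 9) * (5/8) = -375407/16484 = -22.77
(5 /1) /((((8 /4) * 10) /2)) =1 /2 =0.50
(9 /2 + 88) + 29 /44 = 4099 /44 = 93.16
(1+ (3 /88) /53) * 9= 42003 /4664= 9.01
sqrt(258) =16.06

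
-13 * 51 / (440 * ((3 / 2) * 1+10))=-663 / 5060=-0.13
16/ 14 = 8/ 7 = 1.14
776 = 776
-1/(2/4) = -2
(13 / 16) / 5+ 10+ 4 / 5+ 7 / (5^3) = 11.02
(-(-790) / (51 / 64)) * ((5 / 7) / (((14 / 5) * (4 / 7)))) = 158000 / 357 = 442.58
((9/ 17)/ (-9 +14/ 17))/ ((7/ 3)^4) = -729/ 333739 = -0.00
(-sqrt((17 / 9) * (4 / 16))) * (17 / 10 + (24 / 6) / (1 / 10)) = -139 * sqrt(17) / 20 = -28.66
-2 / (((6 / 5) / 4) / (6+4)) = -200 / 3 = -66.67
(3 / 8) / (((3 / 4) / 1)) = 1 / 2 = 0.50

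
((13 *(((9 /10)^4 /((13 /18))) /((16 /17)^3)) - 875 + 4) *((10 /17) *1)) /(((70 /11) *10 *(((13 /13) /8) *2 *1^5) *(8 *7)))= -0.57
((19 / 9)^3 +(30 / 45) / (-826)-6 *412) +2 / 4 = -1482558563 / 602154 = -2462.09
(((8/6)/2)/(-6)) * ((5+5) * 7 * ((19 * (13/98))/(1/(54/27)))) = -2470/63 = -39.21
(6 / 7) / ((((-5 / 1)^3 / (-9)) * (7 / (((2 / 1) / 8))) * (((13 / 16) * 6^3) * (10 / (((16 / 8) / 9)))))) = 1 / 3583125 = 0.00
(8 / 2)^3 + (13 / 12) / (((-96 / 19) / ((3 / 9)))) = 220937 / 3456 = 63.93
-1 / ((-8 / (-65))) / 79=-65 / 632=-0.10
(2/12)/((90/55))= 11/108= 0.10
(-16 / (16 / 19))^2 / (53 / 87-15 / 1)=-31407 / 1252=-25.09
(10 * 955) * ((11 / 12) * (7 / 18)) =367675 / 108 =3404.40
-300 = -300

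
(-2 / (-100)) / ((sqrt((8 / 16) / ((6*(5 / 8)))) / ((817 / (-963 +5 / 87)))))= -71079*sqrt(30) / 8377600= -0.05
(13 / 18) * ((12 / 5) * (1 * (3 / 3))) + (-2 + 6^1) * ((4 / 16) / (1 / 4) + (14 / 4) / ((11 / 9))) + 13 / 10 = 6101 / 330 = 18.49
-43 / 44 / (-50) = 43 / 2200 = 0.02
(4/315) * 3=4/105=0.04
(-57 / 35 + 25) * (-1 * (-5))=818 / 7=116.86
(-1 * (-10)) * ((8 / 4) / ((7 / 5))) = 100 / 7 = 14.29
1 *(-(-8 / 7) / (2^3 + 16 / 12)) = 0.12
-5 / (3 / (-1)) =5 / 3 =1.67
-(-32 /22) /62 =8 /341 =0.02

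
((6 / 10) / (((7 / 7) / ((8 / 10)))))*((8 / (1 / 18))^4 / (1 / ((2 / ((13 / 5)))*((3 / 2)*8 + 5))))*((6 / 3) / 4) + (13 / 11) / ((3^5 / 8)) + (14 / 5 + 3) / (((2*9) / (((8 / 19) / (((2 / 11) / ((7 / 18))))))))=1349481015.47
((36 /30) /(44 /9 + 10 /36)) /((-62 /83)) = -1494 /4805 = -0.31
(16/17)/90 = 8/765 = 0.01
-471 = -471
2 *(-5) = -10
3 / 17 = 0.18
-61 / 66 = -0.92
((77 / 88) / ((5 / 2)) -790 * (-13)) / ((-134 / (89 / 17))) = -18281223 / 45560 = -401.26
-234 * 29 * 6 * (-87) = 3542292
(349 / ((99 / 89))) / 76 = 31061 / 7524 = 4.13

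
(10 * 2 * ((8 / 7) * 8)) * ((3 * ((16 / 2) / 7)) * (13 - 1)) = 368640 / 49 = 7523.27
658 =658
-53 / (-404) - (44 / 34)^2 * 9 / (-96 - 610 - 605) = 7280137 / 51022372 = 0.14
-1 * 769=-769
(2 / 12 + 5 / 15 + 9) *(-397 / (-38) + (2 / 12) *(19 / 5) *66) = 9927 / 20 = 496.35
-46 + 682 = 636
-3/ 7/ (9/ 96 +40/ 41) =-3936/ 9821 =-0.40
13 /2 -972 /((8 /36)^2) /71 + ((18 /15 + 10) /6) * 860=568543 /426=1334.61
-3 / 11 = -0.27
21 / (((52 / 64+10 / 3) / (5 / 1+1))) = 6048 / 199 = 30.39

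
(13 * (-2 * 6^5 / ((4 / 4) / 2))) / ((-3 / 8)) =1078272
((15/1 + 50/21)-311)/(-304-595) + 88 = 88.33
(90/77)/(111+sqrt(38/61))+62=3588475672/57868811-90 * sqrt(2318)/57868811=62.01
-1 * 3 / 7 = -0.43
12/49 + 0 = 12/49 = 0.24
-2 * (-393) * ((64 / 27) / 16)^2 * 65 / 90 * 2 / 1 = 54496 / 2187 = 24.92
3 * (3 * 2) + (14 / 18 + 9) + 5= 295 / 9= 32.78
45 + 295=340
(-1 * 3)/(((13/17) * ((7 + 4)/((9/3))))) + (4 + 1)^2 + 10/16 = 28091/1144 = 24.56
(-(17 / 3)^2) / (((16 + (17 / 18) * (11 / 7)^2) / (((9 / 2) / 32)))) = -127449 / 517408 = -0.25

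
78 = 78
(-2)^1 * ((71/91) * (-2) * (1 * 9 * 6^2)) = 1011.16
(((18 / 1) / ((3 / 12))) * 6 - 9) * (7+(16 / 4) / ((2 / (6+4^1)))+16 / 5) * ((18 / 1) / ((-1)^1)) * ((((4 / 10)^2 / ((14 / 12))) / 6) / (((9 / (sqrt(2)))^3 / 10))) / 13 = -227104 * sqrt(2) / 20475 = -15.69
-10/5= -2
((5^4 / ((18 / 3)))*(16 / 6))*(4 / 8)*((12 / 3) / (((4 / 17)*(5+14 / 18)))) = 10625 / 26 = 408.65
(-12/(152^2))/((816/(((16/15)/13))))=-1/19147440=-0.00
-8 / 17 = -0.47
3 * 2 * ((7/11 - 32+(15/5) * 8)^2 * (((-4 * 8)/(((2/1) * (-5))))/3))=209952/605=347.03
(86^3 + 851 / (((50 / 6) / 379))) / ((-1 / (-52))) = 877187324 / 25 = 35087492.96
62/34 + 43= 762/17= 44.82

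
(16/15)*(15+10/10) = 256/15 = 17.07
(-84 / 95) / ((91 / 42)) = -504 / 1235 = -0.41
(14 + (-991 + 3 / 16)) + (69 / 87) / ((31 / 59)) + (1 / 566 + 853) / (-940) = -976.21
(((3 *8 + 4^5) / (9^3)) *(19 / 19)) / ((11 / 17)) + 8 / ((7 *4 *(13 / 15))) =1861826 / 729729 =2.55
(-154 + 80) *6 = -444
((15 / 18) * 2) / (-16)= -5 / 48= -0.10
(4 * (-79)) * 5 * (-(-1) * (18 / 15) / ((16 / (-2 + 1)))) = 237 / 2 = 118.50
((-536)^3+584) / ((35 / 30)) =-923940432 / 7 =-131991490.29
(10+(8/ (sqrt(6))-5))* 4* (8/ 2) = 64* sqrt(6)/ 3+80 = 132.26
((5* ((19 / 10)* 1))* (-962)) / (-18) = 9139 / 18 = 507.72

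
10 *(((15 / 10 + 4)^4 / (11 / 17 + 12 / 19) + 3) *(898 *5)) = 53306032075 / 1652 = 32267573.90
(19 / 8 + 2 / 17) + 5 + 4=1563 / 136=11.49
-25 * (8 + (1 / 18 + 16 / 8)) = -4525 / 18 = -251.39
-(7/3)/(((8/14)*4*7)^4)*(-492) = 287/16384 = 0.02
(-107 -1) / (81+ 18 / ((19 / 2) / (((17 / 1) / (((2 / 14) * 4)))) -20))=-3513 / 2605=-1.35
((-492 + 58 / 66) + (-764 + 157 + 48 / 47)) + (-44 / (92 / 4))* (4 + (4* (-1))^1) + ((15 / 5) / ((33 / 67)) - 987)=-3222992 / 1551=-2078.01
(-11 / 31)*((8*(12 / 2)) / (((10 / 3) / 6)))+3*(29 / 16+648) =4758573 / 2480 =1918.78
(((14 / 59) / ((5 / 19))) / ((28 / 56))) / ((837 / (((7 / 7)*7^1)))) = 3724 / 246915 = 0.02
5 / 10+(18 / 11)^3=4.88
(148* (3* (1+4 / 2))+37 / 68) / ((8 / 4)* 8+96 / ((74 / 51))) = 3352681 / 206720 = 16.22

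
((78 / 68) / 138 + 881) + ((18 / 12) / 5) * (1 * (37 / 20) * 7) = 69198657 / 78200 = 884.89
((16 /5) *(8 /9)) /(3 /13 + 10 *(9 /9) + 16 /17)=28288 /111105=0.25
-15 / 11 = -1.36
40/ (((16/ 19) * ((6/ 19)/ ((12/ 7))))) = 1805/ 7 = 257.86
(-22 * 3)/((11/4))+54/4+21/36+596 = 7033/12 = 586.08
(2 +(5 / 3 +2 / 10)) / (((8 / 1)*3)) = 29 / 180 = 0.16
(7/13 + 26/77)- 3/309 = 89330/103103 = 0.87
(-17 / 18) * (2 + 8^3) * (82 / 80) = -179129 / 360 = -497.58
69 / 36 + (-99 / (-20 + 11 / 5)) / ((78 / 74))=99871 / 13884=7.19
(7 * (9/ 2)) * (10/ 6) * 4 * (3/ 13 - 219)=-597240/ 13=-45941.54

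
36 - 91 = -55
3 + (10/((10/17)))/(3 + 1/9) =237/28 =8.46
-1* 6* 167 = -1002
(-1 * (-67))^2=4489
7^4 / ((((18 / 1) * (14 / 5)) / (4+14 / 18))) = 73745 / 324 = 227.61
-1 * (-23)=23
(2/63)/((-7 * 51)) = -2/22491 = -0.00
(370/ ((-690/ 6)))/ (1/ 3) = -9.65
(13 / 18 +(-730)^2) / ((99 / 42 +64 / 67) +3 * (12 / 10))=77093.81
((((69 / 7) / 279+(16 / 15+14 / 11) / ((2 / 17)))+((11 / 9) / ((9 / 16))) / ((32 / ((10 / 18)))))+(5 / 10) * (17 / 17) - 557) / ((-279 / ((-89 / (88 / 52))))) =-5401160886953 / 53404374870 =-101.14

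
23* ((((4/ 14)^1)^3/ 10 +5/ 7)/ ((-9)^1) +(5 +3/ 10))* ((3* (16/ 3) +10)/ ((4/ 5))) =48184747/ 12348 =3902.23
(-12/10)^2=36/25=1.44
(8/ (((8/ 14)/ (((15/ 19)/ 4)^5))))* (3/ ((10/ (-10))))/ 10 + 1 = 2532336001/ 2535525376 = 1.00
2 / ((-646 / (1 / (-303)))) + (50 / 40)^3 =12233689 / 6263616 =1.95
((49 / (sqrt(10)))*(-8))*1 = -196*sqrt(10) / 5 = -123.96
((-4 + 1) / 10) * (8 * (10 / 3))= -8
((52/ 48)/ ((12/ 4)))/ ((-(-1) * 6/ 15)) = 65/ 72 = 0.90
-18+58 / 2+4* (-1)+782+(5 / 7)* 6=5553 / 7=793.29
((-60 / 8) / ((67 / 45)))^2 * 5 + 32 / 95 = 216996467 / 1705820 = 127.21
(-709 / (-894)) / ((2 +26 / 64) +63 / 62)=351664 / 1517565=0.23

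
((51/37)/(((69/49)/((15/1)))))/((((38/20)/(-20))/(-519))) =1296981000/16169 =80214.05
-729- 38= -767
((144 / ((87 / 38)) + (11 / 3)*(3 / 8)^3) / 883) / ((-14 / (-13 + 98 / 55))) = 577980303 / 10095303680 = 0.06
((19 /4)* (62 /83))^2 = 346921 /27556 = 12.59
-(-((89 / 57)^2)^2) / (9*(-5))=-62742241 / 475020045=-0.13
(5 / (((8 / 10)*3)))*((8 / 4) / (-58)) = -25 / 348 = -0.07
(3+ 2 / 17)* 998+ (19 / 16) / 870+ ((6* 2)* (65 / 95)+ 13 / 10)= 2806434421 / 899232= 3120.92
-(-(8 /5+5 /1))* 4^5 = 6758.40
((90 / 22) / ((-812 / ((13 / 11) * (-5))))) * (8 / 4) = 2925 / 49126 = 0.06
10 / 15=2 / 3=0.67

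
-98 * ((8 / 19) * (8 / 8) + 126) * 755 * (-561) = 5247534356.84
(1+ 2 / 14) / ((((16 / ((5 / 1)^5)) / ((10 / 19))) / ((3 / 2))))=46875 / 266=176.22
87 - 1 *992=-905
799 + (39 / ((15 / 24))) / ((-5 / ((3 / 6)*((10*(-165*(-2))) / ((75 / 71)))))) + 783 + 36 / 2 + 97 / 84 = -37574471 / 2100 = -17892.61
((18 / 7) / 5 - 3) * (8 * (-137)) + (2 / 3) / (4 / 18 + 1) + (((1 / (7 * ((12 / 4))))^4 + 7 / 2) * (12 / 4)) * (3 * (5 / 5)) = 6551907563 / 2376990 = 2756.39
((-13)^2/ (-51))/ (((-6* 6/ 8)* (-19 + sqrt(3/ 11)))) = -35321/ 910656 - 169* sqrt(33)/ 910656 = -0.04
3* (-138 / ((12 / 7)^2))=-1127 / 8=-140.88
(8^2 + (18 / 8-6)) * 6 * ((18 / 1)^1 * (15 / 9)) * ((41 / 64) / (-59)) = -444645 / 3776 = -117.76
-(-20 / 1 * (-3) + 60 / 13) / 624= -35 / 338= -0.10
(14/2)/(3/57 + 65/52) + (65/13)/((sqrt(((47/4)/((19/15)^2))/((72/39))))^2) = 2006476/302445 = 6.63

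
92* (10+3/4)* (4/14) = 1978/7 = 282.57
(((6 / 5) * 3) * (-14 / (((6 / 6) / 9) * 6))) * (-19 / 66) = 1197 / 55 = 21.76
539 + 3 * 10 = 569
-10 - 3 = -13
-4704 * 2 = -9408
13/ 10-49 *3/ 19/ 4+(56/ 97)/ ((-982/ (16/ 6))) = -0.64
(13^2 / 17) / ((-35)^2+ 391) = 169 / 27472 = 0.01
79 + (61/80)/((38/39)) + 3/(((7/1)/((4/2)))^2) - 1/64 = 23837127/297920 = 80.01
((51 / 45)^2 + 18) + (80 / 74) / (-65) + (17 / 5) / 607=1266120178 / 65692575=19.27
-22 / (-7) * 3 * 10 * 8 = 5280 / 7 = 754.29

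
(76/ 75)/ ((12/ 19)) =361/ 225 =1.60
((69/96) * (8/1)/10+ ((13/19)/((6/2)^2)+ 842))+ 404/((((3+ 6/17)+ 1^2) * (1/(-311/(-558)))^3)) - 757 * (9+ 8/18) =-3841745723220679/610700008680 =-6290.72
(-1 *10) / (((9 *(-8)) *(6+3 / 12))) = 1 / 45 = 0.02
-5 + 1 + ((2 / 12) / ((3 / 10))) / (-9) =-329 / 81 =-4.06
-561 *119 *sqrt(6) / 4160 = -66759 *sqrt(6) / 4160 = -39.31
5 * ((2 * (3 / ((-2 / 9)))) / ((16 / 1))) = -135 / 16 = -8.44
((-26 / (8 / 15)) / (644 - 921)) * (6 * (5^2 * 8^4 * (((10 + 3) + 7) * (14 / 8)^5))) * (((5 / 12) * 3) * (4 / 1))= 49160475000 / 277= 177474638.99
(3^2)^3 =729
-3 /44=-0.07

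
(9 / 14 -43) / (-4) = 10.59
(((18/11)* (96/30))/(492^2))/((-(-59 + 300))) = -0.00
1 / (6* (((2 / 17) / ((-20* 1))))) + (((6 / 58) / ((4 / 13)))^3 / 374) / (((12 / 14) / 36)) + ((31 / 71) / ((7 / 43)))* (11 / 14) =-79882605316753 / 3046430380224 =-26.22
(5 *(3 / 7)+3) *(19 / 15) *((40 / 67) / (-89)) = -1824 / 41741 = -0.04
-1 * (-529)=529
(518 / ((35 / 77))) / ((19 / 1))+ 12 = 6838 / 95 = 71.98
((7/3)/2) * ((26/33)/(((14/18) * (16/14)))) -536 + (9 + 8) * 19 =-18653/88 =-211.97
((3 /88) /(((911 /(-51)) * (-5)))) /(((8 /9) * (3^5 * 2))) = 17 /19240320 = 0.00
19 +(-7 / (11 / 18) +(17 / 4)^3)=84.31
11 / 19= 0.58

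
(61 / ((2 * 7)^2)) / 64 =61 / 12544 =0.00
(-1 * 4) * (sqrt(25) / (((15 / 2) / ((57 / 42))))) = -76 / 21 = -3.62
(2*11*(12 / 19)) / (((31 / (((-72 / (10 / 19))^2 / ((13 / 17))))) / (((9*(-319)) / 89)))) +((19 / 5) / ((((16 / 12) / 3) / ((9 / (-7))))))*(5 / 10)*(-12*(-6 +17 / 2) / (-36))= -35535979252899 / 100427600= -353846.74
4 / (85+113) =2 / 99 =0.02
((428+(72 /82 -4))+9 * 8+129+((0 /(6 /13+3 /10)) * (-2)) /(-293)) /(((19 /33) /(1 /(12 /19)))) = 1721.16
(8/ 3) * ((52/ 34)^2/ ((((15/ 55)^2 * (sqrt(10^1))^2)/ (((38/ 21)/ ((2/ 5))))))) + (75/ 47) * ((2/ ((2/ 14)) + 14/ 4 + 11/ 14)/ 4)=45.23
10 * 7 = 70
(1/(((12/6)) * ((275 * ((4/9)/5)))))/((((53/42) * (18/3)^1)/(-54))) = -0.15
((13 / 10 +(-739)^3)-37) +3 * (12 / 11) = -44394179657 / 110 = -403583451.43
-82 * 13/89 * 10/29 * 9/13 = -7380/2581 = -2.86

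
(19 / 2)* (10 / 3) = 95 / 3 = 31.67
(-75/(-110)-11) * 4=-454/11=-41.27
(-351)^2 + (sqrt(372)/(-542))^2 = 123201.00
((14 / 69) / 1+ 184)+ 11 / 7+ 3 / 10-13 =835949 / 4830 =173.07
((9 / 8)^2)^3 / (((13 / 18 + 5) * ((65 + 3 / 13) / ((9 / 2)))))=0.02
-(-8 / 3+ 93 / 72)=11 / 8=1.38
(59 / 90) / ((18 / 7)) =413 / 1620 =0.25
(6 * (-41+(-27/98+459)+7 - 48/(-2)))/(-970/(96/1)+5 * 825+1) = 6332400/9680587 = 0.65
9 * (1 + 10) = 99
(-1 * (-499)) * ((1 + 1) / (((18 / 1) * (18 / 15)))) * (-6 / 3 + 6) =4990 / 27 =184.81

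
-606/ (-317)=606/ 317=1.91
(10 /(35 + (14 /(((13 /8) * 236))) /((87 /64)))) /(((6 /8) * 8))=111215 /2337307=0.05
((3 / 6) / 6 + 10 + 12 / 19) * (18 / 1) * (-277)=-2030133 / 38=-53424.55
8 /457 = 0.02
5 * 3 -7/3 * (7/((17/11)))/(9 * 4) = 27001/1836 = 14.71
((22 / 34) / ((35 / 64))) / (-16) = -44 / 595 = -0.07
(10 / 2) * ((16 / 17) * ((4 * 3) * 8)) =7680 / 17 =451.76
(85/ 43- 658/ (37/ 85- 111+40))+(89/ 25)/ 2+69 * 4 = 1863954273/ 6447850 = 289.08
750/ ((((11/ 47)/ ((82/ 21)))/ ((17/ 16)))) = 4094875/ 308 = 13295.05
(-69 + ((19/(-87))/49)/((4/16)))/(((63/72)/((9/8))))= -882669/9947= -88.74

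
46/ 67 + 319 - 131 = 12642/ 67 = 188.69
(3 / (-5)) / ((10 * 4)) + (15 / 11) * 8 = 23967 / 2200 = 10.89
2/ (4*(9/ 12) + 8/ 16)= 4/ 7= 0.57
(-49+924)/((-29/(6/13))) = -13.93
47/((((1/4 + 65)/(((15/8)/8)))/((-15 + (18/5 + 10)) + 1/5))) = -47/232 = -0.20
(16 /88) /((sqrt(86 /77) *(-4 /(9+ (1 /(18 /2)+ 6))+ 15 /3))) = 34 *sqrt(6622) /76153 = 0.04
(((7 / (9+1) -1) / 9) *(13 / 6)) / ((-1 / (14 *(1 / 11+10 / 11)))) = 91 / 90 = 1.01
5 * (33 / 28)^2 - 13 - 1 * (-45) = 38.95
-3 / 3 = -1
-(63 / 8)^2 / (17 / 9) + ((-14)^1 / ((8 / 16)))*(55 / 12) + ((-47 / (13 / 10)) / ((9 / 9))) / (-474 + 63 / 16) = -5712028551 / 35459008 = -161.09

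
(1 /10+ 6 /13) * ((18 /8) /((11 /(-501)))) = -329157 /5720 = -57.54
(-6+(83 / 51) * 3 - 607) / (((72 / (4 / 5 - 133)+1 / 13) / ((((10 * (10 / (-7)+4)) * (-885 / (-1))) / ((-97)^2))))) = 14151325336200 / 4499957749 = 3144.77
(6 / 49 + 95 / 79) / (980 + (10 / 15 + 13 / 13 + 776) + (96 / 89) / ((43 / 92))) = 58886049 / 78218459557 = 0.00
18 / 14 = 9 / 7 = 1.29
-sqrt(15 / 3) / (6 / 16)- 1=-6.96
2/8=1/4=0.25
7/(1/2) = 14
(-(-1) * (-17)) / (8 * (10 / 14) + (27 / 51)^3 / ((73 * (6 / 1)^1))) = -85358462 / 28693621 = -2.97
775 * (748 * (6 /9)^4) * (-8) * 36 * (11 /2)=-1632435200 /9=-181381688.89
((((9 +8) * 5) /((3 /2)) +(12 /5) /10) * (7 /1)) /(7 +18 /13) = 388388 /8175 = 47.51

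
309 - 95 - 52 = 162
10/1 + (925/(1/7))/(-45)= -1205/9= -133.89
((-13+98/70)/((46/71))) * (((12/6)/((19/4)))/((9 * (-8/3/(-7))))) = -14413/6555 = -2.20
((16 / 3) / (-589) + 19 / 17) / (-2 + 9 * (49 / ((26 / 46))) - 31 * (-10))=432913 / 424961733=0.00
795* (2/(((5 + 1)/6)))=1590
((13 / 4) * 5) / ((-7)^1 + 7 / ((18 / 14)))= -585 / 56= -10.45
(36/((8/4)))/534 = 3/89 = 0.03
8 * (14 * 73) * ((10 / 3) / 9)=81760 / 27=3028.15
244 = 244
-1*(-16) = 16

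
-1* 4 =-4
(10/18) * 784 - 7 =3857/9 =428.56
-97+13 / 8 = -95.38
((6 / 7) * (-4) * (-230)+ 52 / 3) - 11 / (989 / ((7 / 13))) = 217590251 / 269997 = 805.90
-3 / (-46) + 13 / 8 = 311 / 184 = 1.69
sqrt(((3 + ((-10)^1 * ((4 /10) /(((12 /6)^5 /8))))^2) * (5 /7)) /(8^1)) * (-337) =-337 * sqrt(70) /14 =-201.40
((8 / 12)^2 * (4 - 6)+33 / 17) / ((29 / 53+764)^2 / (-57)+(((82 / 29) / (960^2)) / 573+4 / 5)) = -7310613044582400 / 71239224804464826653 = -0.00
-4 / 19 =-0.21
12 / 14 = 6 / 7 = 0.86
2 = 2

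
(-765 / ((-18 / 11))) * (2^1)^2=1870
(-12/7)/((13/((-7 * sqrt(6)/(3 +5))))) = 3 * sqrt(6)/26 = 0.28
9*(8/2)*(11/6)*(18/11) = 108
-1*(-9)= 9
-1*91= -91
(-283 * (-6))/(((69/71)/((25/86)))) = 502325/989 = 507.91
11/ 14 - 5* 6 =-409/ 14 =-29.21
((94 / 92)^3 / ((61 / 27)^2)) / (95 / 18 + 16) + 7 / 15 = 495729757213 / 1040382892860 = 0.48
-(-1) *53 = 53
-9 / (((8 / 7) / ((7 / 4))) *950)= -441 / 30400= -0.01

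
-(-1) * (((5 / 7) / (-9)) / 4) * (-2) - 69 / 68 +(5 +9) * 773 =10821.02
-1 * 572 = -572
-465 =-465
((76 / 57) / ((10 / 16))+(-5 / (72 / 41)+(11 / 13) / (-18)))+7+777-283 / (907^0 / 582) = -255719507 / 1560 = -163922.76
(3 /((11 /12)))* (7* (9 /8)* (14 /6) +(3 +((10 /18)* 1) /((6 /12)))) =1619 /22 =73.59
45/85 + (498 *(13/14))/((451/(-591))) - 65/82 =-65072537/107338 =-606.24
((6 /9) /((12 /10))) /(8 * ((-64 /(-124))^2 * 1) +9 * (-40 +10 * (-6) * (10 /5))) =-4805 /12436128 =-0.00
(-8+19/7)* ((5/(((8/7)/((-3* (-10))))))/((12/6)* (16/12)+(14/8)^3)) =-133200/1541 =-86.44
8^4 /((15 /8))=32768 /15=2184.53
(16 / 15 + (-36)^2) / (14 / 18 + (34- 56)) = -58368 / 955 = -61.12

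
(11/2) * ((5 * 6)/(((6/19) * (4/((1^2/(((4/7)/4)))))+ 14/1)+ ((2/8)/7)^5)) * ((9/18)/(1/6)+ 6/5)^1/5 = 75536305152/7728274805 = 9.77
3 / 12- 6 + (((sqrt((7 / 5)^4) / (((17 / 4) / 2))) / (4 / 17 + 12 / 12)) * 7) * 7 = 9251 / 300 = 30.84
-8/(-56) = 1/7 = 0.14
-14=-14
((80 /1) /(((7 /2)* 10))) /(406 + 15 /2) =32 /5789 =0.01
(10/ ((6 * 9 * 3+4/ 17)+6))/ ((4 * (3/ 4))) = 17/ 858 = 0.02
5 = 5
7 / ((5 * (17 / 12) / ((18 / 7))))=216 / 85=2.54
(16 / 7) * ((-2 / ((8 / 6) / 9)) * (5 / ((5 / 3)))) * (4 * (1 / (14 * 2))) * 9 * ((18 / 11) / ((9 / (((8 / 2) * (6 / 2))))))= -139968 / 539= -259.68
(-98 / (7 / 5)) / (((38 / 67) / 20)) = -46900 / 19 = -2468.42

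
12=12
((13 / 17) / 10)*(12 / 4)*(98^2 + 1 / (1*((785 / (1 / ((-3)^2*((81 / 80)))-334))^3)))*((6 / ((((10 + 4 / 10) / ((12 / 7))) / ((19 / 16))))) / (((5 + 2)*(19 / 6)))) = 449966555773879217771 / 3854619671045015250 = 116.73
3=3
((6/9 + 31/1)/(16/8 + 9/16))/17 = 1520/2091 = 0.73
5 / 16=0.31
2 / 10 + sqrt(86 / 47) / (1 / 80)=1 / 5 + 80 *sqrt(4042) / 47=108.42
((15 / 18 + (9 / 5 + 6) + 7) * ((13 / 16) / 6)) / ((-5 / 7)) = -2.96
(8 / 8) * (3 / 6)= 0.50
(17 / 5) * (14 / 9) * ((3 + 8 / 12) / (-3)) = -2618 / 405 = -6.46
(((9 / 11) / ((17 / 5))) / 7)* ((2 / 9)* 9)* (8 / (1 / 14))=1440 / 187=7.70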